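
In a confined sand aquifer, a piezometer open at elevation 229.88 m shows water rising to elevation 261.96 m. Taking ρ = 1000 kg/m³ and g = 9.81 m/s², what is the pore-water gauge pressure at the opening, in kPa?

P ≈ 315 kPa

Pressure head ψ = h − z = 261.96 − 229.88 = 32.08 m.
P = ρgψ = 1000 × 9.81 × 32.08 = 314705 Pa ≈ 315 kPa.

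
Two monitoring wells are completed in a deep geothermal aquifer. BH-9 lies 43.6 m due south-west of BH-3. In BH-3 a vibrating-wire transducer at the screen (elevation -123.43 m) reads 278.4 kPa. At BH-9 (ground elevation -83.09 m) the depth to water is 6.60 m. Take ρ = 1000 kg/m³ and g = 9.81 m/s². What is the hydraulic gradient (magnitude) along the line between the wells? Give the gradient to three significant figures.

i ≈ 0.123

Pressure head at BH-3: ψ = P/(ρg) = 278.4×1000 / (1000 × 9.81) = 28.38 m.
Total head at BH-3: h = z + ψ = -123.43 + 28.38 = -95.05 m.
Total head at BH-9: h = -83.09 − 6.60 = -89.69 m.
Head difference: h(BH-3) − h(BH-9) = -95.05 − (-89.69) = -5.36 m.
Hydraulic gradient: i = |Δh| / L = 5.36 / 43.6 = 0.123.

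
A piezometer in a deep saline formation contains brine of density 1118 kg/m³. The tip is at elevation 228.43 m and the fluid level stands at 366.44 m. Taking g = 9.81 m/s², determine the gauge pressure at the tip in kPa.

P ≈ 1510 kPa

Pressure head ψ = h − z = 366.44 − 228.43 = 138.01 m.
P = ρgψ = 1118 × 9.81 × 138.01 = 1513636 Pa ≈ 1510 kPa.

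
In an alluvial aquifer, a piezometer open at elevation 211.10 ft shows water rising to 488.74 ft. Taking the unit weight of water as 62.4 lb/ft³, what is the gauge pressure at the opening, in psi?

Pressure head ψ = h − z = 488.74 − 211.10 = 277.64 ft.
P = γ·ψ / 144 = 62.4 × 277.64 / 144 = 120 psi.

P ≈ 120 psi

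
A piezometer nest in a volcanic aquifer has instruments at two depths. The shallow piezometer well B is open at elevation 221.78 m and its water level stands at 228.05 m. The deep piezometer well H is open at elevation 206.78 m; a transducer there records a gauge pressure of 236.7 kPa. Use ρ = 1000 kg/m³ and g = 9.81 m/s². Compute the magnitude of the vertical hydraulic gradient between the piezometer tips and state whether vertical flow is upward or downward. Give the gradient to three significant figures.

Total head at well B: h = 228.05 m (water level in the standpipe).
Pressure head at well H: ψ = P/(ρg) = 236.7×1000 / (1000 × 9.81) = 24.13 m.
Total head at well H: h = z + ψ = 206.78 + 24.13 = 230.91 m.
Δh = h(well B) − h(well H) = 228.05 − 230.91 = -2.86 m.
Vertical separation Δz = 221.78 − 206.78 = 15.00 m.
|i_v| = |Δh| / Δz = 2.86 / 15.00 = 0.191.
Head is higher in the deep piezometer, so vertical flow is upward (discharge condition).

|i_v| ≈ 0.191; vertical flow is upward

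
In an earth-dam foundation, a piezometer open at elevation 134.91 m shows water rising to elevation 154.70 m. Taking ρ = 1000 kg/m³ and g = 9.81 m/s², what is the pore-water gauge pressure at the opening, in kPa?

Pressure head ψ = h − z = 154.70 − 134.91 = 19.79 m.
P = ρgψ = 1000 × 9.81 × 19.79 = 194140 Pa ≈ 194 kPa.

P ≈ 194 kPa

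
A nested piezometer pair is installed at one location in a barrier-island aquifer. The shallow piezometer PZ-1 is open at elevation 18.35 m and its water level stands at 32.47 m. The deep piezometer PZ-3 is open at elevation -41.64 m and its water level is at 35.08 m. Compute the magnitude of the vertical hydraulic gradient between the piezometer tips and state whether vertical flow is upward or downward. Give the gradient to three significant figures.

|i_v| ≈ 0.0435; vertical flow is upward

Total head at PZ-1: h = 32.47 m (water level in the standpipe).
Total head at PZ-3: h = 35.08 m.
Δh = h(PZ-1) − h(PZ-3) = 32.47 − 35.08 = -2.61 m.
Vertical separation Δz = 18.35 − (-41.64) = 59.99 m.
|i_v| = |Δh| / Δz = 2.61 / 59.99 = 0.0435.
Head is higher in the deep piezometer, so vertical flow is upward (discharge condition).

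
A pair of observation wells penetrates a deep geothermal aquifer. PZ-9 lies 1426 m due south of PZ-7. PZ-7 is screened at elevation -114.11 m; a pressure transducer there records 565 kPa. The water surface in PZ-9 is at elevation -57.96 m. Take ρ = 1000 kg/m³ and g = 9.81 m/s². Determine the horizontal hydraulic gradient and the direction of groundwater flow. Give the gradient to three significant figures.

i ≈ 0.00101; groundwater flows toward the south

Pressure head at PZ-7: ψ = P/(ρg) = 565×1000 / (1000 × 9.81) = 57.59 m.
Total head at PZ-7: h = z + ψ = -114.11 + 57.59 = -56.52 m.
Total head at PZ-9: h = -57.96 m (water level in the piezometer is the total head).
Head difference: h(PZ-7) − h(PZ-9) = -56.52 − (-57.96) = 1.44 m.
Hydraulic gradient: i = |Δh| / L = 1.44 / 1426 = 0.00101.
Flow is from higher to lower head: from PZ-7 toward PZ-9, i.e. toward the south.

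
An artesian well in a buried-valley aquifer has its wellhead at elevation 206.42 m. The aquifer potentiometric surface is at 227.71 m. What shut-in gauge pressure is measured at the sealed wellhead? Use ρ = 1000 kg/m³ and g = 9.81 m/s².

P ≈ 209 kPa

Head above the cap: Δh = 227.71 − 206.42 = 21.29 m.
P = ρgΔh = 1000 × 9.81 × 21.29 = 208855 Pa ≈ 209 kPa.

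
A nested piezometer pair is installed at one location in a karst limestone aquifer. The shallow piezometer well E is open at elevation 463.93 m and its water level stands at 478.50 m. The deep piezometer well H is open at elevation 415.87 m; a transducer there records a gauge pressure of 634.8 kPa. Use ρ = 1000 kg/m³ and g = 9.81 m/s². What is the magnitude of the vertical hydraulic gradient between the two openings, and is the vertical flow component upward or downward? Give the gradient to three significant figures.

Total head at well E: h = 478.50 m (water level in the standpipe).
Pressure head at well H: ψ = P/(ρg) = 634.8×1000 / (1000 × 9.81) = 64.71 m.
Total head at well H: h = z + ψ = 415.87 + 64.71 = 480.58 m.
Δh = h(well E) − h(well H) = 478.50 − 480.58 = -2.08 m.
Vertical separation Δz = 463.93 − 415.87 = 48.06 m.
|i_v| = |Δh| / Δz = 2.08 / 48.06 = 0.0433.
Head is higher in the deep piezometer, so vertical flow is upward (discharge condition).

|i_v| ≈ 0.0433; vertical flow is upward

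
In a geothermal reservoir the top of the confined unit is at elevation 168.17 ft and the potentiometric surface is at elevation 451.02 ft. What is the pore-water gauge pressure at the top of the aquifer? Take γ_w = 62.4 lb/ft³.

P ≈ 123 psi

Pressure head at the aquifer top: ψ = h − z = 451.02 − 168.17 = 282.85 ft.
P = γψ/144 = 62.4 × 282.85 / 144 = 123 psi.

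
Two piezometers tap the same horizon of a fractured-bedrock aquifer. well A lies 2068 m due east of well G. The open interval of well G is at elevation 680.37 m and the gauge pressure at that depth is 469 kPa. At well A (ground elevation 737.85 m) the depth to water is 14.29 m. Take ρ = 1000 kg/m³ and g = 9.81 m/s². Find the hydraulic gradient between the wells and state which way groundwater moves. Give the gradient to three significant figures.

i ≈ 0.00223; groundwater flows toward the east

Pressure head at well G: ψ = P/(ρg) = 469×1000 / (1000 × 9.81) = 47.81 m.
Total head at well G: h = z + ψ = 680.37 + 47.81 = 728.18 m.
Total head at well A: h = 737.85 − 14.29 = 723.56 m.
Head difference: h(well G) − h(well A) = 728.18 − 723.56 = 4.62 m.
Hydraulic gradient: i = |Δh| / L = 4.62 / 2068 = 0.00223.
Flow is from higher to lower head: from well G toward well A, i.e. toward the east.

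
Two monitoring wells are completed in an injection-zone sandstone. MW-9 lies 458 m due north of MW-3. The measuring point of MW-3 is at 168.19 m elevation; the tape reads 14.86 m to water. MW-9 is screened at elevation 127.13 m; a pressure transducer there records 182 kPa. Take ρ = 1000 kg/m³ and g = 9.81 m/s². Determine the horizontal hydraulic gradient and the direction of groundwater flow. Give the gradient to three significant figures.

i ≈ 0.0167; groundwater flows toward the north

Total head at MW-3: h = 168.19 − 14.86 = 153.33 m.
Pressure head at MW-9: ψ = P/(ρg) = 182×1000 / (1000 × 9.81) = 18.55 m.
Total head at MW-9: h = z + ψ = 127.13 + 18.55 = 145.68 m.
Head difference: h(MW-3) − h(MW-9) = 153.33 − 145.68 = 7.65 m.
Hydraulic gradient: i = |Δh| / L = 7.65 / 458 = 0.0167.
Flow is from higher to lower head: from MW-3 toward MW-9, i.e. toward the north.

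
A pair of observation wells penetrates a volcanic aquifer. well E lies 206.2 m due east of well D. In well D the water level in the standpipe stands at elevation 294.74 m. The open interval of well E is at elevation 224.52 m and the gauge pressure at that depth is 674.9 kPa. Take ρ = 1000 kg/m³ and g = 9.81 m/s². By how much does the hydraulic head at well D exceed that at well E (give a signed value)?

Δh ≈ 1.42 m

Total head at well D: h = 294.74 m (water level in the piezometer is the total head).
Pressure head at well E: ψ = P/(ρg) = 674.9×1000 / (1000 × 9.81) = 68.80 m.
Total head at well E: h = z + ψ = 224.52 + 68.80 = 293.32 m.
Head difference: h(well D) − h(well E) = 294.74 − 293.32 = 1.42 m.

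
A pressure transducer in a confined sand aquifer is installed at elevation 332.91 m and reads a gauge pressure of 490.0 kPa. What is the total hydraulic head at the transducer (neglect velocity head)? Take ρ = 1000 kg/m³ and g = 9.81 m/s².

h ≈ 382.86 m

ψ = P/(ρg) = 490.0×1000 / (1000 × 9.81) = 49.95 m.
h = z + ψ = 332.91 + 49.95 = 382.86 m.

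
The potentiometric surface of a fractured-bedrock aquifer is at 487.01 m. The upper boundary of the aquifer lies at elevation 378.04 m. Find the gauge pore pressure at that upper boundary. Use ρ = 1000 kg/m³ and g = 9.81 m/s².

P ≈ 1070 kPa

Pressure head at the aquifer top: ψ = h − z = 487.01 − 378.04 = 108.97 m.
P = ρgψ = 1000 × 9.81 × 108.97 = 1068996 Pa ≈ 1070 kPa.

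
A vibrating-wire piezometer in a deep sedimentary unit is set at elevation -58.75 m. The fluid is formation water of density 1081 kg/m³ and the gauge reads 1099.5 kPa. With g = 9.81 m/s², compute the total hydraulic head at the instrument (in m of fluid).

ψ = P/(ρg) = 1099.5×1000 / (1081 × 9.81) = 103.68 m.
h = z + ψ = -58.75 + 103.68 = 44.93 m.

h ≈ 44.93 m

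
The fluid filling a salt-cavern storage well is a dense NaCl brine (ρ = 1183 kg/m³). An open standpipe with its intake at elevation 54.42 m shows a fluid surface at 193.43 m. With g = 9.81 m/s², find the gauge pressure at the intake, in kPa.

P ≈ 1610 kPa

Pressure head ψ = h − z = 193.43 − 54.42 = 139.01 m.
P = ρgψ = 1183 × 9.81 × 139.01 = 1613243 Pa ≈ 1610 kPa.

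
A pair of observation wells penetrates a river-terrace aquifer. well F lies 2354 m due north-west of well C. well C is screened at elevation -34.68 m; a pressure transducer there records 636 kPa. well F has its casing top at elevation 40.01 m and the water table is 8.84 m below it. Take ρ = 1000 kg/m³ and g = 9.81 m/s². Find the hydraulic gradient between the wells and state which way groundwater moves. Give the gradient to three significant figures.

Pressure head at well C: ψ = P/(ρg) = 636×1000 / (1000 × 9.81) = 64.83 m.
Total head at well C: h = z + ψ = -34.68 + 64.83 = 30.15 m.
Total head at well F: h = 40.01 − 8.84 = 31.17 m.
Head difference: h(well C) − h(well F) = 30.15 − 31.17 = -1.02 m.
Hydraulic gradient: i = |Δh| / L = 1.02 / 2354 = 0.000433.
Flow is from higher to lower head: from well F toward well C, i.e. toward the south-east.

i ≈ 0.000433; groundwater flows toward the south-east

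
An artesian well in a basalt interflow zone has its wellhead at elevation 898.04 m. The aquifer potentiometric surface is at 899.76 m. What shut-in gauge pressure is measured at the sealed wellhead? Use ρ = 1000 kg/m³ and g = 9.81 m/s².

Head above the cap: Δh = 899.76 − 898.04 = 1.72 m.
P = ρgΔh = 1000 × 9.81 × 1.72 = 16873 Pa ≈ 16.9 kPa.

P ≈ 16.9 kPa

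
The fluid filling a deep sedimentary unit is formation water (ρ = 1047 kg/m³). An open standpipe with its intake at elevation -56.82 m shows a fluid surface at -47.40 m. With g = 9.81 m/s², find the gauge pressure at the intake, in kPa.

Pressure head ψ = h − z = -47.40 − (-56.82) = 9.42 m.
P = ρgψ = 1047 × 9.81 × 9.42 = 96753 Pa ≈ 96.8 kPa.

P ≈ 96.8 kPa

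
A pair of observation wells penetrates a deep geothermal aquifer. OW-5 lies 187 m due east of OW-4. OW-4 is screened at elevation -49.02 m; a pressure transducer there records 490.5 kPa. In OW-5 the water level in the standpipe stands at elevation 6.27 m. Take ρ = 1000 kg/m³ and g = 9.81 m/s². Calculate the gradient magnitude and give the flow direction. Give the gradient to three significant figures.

Pressure head at OW-4: ψ = P/(ρg) = 490.5×1000 / (1000 × 9.81) = 50.00 m.
Total head at OW-4: h = z + ψ = -49.02 + 50.00 = 0.98 m.
Total head at OW-5: h = 6.27 m (water level in the piezometer is the total head).
Head difference: h(OW-4) − h(OW-5) = 0.98 − 6.27 = -5.29 m.
Hydraulic gradient: i = |Δh| / L = 5.29 / 187 = 0.0283.
Flow is from higher to lower head: from OW-5 toward OW-4, i.e. toward the west.

i ≈ 0.0283; groundwater flows toward the west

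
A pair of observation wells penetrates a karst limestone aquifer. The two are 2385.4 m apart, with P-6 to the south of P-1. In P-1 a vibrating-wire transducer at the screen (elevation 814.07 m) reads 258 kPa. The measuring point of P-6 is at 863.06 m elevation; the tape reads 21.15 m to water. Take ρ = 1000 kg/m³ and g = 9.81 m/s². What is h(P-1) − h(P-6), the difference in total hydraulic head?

Δh ≈ -1.54 m

Pressure head at P-1: ψ = P/(ρg) = 258×1000 / (1000 × 9.81) = 26.30 m.
Total head at P-1: h = z + ψ = 814.07 + 26.30 = 840.37 m.
Total head at P-6: h = 863.06 − 21.15 = 841.91 m.
Head difference: h(P-1) − h(P-6) = 840.37 − 841.91 = -1.54 m.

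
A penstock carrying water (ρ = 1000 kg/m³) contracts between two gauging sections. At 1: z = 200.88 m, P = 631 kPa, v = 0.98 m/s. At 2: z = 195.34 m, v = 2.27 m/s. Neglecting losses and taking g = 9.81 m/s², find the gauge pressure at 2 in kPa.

Pressure head at 1: ψ₁ = P₁/(ρg) = 631×1000 / (1000 × 9.81) = 64.32 m.
Velocity heads: v₁²/2g = 0.98²/19.62 = 0.049 m; v₂²/2g = 2.27²/19.62 = 0.263 m.
Total head H = z₁ + ψ₁ + v₁²/2g = 200.88 + 64.32 + 0.049 = 265.25 m.
ψ₂ = H − z₂ − v₂²/2g = 265.25 − 195.34 − 0.263 = 69.65 m.
P₂ = ρgψ₂ = 1000 × 9.81 × 69.65 ≈ 683 kPa.

P₂ ≈ 683 kPa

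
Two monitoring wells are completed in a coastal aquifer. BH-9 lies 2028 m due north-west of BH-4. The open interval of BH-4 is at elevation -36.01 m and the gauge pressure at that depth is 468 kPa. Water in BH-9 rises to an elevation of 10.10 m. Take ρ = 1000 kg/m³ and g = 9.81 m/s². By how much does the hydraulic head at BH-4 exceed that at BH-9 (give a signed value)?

Δh ≈ 1.60 m

Pressure head at BH-4: ψ = P/(ρg) = 468×1000 / (1000 × 9.81) = 47.71 m.
Total head at BH-4: h = z + ψ = -36.01 + 47.71 = 11.70 m.
Total head at BH-9: h = 10.10 m (water level in the piezometer is the total head).
Head difference: h(BH-4) − h(BH-9) = 11.70 − 10.10 = 1.60 m.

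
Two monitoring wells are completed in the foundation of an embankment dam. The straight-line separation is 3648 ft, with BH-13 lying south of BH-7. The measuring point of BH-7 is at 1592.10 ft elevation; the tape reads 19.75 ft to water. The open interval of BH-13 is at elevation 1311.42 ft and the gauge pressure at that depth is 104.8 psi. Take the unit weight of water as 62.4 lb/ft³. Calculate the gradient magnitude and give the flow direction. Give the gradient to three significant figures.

i ≈ 0.00523; groundwater flows toward the south

Total head at BH-7: h = 1592.10 − 19.75 = 1572.35 ft.
Pressure head at BH-13: ψ = 144·P/γ = 144 × 104.8 / 62.4 = 241.85 ft.
Total head at BH-13: h = z + ψ = 1311.42 + 241.85 = 1553.27 ft.
Head difference: h(BH-7) − h(BH-13) = 1572.35 − 1553.27 = 19.08 ft.
Hydraulic gradient: i = |Δh| / L = 19.08 / 3648 = 0.00523.
Flow is from higher to lower head: from BH-7 toward BH-13, i.e. toward the south.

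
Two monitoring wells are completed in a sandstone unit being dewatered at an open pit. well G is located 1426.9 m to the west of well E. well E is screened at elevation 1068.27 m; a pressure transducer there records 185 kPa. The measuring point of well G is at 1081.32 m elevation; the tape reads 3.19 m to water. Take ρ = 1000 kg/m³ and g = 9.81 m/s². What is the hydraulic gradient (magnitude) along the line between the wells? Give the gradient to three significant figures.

i ≈ 0.00631

Pressure head at well E: ψ = P/(ρg) = 185×1000 / (1000 × 9.81) = 18.86 m.
Total head at well E: h = z + ψ = 1068.27 + 18.86 = 1087.13 m.
Total head at well G: h = 1081.32 − 3.19 = 1078.13 m.
Head difference: h(well E) − h(well G) = 1087.13 − 1078.13 = 9.00 m.
Hydraulic gradient: i = |Δh| / L = 9.00 / 1426.9 = 0.00631.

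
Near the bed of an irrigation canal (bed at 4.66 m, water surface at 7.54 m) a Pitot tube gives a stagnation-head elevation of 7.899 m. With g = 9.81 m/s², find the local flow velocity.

Near the bed, under hydrostatic conditions, the piezometric head (z + ψ) equals the free-surface elevation, 7.54 m.
Velocity head = total − piezometric = 7.899 − 7.54 = 0.359 m.
v = √(2g·h_v) = √(2 × 9.81 × 0.359) = 2.65 m/s.

v ≈ 2.65 m/s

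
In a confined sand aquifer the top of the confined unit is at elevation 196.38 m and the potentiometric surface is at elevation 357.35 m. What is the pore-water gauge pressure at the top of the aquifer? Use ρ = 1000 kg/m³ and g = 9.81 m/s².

P ≈ 1580 kPa

Pressure head at the aquifer top: ψ = h − z = 357.35 − 196.38 = 160.97 m.
P = ρgψ = 1000 × 9.81 × 160.97 = 1579116 Pa ≈ 1580 kPa.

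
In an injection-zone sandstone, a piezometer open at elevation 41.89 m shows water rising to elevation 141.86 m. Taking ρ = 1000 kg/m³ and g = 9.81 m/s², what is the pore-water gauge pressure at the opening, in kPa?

P ≈ 981 kPa

Pressure head ψ = h − z = 141.86 − 41.89 = 99.97 m.
P = ρgψ = 1000 × 9.81 × 99.97 = 980706 Pa ≈ 981 kPa.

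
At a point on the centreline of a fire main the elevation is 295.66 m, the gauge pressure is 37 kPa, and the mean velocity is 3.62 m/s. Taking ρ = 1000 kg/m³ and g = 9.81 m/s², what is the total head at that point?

h ≈ 300.10 m

Pressure head ψ = P/(ρg) = 37×1000 / (1000 × 9.81) = 3.77 m.
Velocity head = v²/(2g) = 3.62² / (2 × 9.81) = 0.668 m.
h = z + ψ + v²/(2g) = 295.66 + 3.77 + 0.668 = 300.10 m.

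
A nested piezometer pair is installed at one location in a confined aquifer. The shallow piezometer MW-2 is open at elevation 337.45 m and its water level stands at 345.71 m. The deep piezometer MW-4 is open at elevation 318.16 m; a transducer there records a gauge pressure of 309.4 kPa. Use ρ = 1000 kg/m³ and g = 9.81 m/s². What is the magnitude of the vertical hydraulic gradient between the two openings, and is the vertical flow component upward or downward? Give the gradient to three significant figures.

|i_v| ≈ 0.207; vertical flow is upward

Total head at MW-2: h = 345.71 m (water level in the standpipe).
Pressure head at MW-4: ψ = P/(ρg) = 309.4×1000 / (1000 × 9.81) = 31.54 m.
Total head at MW-4: h = z + ψ = 318.16 + 31.54 = 349.70 m.
Δh = h(MW-2) − h(MW-4) = 345.71 − 349.70 = -3.99 m.
Vertical separation Δz = 337.45 − 318.16 = 19.29 m.
|i_v| = |Δh| / Δz = 3.99 / 19.29 = 0.207.
Head is higher in the deep piezometer, so vertical flow is upward (discharge condition).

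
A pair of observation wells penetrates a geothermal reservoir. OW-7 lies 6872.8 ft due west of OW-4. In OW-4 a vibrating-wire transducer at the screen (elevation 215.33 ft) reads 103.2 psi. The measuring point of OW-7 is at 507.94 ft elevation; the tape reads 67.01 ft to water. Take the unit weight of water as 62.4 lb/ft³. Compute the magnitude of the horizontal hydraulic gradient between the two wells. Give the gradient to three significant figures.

i ≈ 0.00183

Pressure head at OW-4: ψ = 144·P/γ = 144 × 103.2 / 62.4 = 238.15 ft.
Total head at OW-4: h = z + ψ = 215.33 + 238.15 = 453.48 ft.
Total head at OW-7: h = 507.94 − 67.01 = 440.93 ft.
Head difference: h(OW-4) − h(OW-7) = 453.48 − 440.93 = 12.55 ft.
Hydraulic gradient: i = |Δh| / L = 12.55 / 6872.8 = 0.00183.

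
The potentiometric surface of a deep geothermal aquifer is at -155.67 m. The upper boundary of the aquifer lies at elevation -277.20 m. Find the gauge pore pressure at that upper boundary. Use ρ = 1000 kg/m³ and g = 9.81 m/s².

Pressure head at the aquifer top: ψ = h − z = -155.67 − (-277.20) = 121.53 m.
P = ρgψ = 1000 × 9.81 × 121.53 = 1192209 Pa ≈ 1190 kPa.

P ≈ 1190 kPa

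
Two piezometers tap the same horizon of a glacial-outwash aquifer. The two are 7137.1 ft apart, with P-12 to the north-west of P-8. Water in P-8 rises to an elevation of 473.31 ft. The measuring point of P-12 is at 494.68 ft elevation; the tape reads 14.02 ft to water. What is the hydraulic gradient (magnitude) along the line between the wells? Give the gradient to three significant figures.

Total head at P-8: h = 473.31 ft (water level in the piezometer is the total head).
Total head at P-12: h = 494.68 − 14.02 = 480.66 ft.
Head difference: h(P-8) − h(P-12) = 473.31 − 480.66 = -7.35 ft.
Hydraulic gradient: i = |Δh| / L = 7.35 / 7137.1 = 0.00103.

i ≈ 0.00103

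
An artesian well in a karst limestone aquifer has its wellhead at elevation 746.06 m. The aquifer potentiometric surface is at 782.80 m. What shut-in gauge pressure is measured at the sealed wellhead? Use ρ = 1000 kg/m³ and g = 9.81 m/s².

P ≈ 360 kPa

Head above the cap: Δh = 782.80 − 746.06 = 36.74 m.
P = ρgΔh = 1000 × 9.81 × 36.74 = 360419 Pa ≈ 360 kPa.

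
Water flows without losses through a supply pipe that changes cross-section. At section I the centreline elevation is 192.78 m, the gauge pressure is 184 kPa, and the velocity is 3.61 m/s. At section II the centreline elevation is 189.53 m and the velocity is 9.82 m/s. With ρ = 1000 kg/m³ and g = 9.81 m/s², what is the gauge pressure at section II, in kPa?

Pressure head at I: ψ₁ = P₁/(ρg) = 184×1000 / (1000 × 9.81) = 18.76 m.
Velocity heads: v₁²/2g = 3.61²/19.62 = 0.664 m; v₂²/2g = 9.82²/19.62 = 4.915 m.
Total head H = z₁ + ψ₁ + v₁²/2g = 192.78 + 18.76 + 0.664 = 212.20 m.
ψ₂ = H − z₂ − v₂²/2g = 212.20 − 189.53 − 4.915 = 17.75 m.
P₂ = ρgψ₂ = 1000 × 9.81 × 17.75 ≈ 174 kPa.

P₂ ≈ 174 kPa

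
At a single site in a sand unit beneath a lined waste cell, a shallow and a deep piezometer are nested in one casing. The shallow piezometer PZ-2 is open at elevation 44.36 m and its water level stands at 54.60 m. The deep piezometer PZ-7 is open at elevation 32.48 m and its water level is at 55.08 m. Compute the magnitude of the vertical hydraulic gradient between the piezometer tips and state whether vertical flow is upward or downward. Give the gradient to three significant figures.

Total head at PZ-2: h = 54.60 m (water level in the standpipe).
Total head at PZ-7: h = 55.08 m.
Δh = h(PZ-2) − h(PZ-7) = 54.60 − 55.08 = -0.48 m.
Vertical separation Δz = 44.36 − 32.48 = 11.88 m.
|i_v| = |Δh| / Δz = 0.48 / 11.88 = 0.0404.
Head is higher in the deep piezometer, so vertical flow is upward (discharge condition).

|i_v| ≈ 0.0404; vertical flow is upward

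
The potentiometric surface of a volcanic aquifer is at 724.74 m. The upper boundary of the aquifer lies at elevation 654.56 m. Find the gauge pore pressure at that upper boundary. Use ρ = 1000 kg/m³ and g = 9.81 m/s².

P ≈ 688 kPa

Pressure head at the aquifer top: ψ = h − z = 724.74 − 654.56 = 70.18 m.
P = ρgψ = 1000 × 9.81 × 70.18 = 688466 Pa ≈ 688 kPa.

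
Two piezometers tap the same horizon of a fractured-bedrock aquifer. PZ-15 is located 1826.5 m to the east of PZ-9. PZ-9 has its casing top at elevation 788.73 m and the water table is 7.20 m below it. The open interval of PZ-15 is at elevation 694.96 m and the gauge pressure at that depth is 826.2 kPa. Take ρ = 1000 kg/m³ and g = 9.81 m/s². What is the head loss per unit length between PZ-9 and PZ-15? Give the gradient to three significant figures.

Total head at PZ-9: h = 788.73 − 7.20 = 781.53 m.
Pressure head at PZ-15: ψ = P/(ρg) = 826.2×1000 / (1000 × 9.81) = 84.22 m.
Total head at PZ-15: h = z + ψ = 694.96 + 84.22 = 779.18 m.
Head difference: h(PZ-9) − h(PZ-15) = 781.53 − 779.18 = 2.35 m.
Hydraulic gradient: i = |Δh| / L = 2.35 / 1826.5 = 0.00129.

i ≈ 0.00129 m/m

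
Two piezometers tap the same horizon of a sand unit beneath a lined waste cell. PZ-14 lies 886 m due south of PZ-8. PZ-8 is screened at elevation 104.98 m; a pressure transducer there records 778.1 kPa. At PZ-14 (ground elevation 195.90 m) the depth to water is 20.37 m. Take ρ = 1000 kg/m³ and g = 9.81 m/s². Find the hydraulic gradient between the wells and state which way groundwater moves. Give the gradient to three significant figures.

Pressure head at PZ-8: ψ = P/(ρg) = 778.1×1000 / (1000 × 9.81) = 79.32 m.
Total head at PZ-8: h = z + ψ = 104.98 + 79.32 = 184.30 m.
Total head at PZ-14: h = 195.90 − 20.37 = 175.53 m.
Head difference: h(PZ-8) − h(PZ-14) = 184.30 − 175.53 = 8.77 m.
Hydraulic gradient: i = |Δh| / L = 8.77 / 886 = 0.00990.
Flow is from higher to lower head: from PZ-8 toward PZ-14, i.e. toward the south.

i ≈ 0.00990; groundwater flows toward the south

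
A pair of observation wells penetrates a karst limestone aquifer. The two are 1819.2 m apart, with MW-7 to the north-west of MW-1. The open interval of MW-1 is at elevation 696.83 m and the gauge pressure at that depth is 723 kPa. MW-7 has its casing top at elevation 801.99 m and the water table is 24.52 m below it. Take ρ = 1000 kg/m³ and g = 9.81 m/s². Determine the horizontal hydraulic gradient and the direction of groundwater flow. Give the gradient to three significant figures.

i ≈ 0.00381; groundwater flows toward the south-east

Pressure head at MW-1: ψ = P/(ρg) = 723×1000 / (1000 × 9.81) = 73.70 m.
Total head at MW-1: h = z + ψ = 696.83 + 73.70 = 770.53 m.
Total head at MW-7: h = 801.99 − 24.52 = 777.47 m.
Head difference: h(MW-1) − h(MW-7) = 770.53 − 777.47 = -6.94 m.
Hydraulic gradient: i = |Δh| / L = 6.94 / 1819.2 = 0.00381.
Flow is from higher to lower head: from MW-7 toward MW-1, i.e. toward the south-east.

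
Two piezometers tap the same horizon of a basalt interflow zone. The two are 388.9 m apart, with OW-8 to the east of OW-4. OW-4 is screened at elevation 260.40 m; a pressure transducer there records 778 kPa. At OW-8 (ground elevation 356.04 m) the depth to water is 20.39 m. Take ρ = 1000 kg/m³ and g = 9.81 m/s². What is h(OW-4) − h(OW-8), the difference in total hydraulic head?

Δh ≈ 4.06 m

Pressure head at OW-4: ψ = P/(ρg) = 778×1000 / (1000 × 9.81) = 79.31 m.
Total head at OW-4: h = z + ψ = 260.40 + 79.31 = 339.71 m.
Total head at OW-8: h = 356.04 − 20.39 = 335.65 m.
Head difference: h(OW-4) − h(OW-8) = 339.71 − 335.65 = 4.06 m.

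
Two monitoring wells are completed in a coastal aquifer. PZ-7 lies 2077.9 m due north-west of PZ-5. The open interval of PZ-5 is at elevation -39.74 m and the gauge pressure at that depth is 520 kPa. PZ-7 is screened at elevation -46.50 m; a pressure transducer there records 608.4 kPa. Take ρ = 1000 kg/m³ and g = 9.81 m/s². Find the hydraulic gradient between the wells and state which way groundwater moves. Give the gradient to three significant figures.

i ≈ 0.00108; groundwater flows toward the south-east

Pressure head at PZ-5: ψ = P/(ρg) = 520×1000 / (1000 × 9.81) = 53.01 m.
Total head at PZ-5: h = z + ψ = -39.74 + 53.01 = 13.27 m.
Pressure head at PZ-7: ψ = P/(ρg) = 608.4×1000 / (1000 × 9.81) = 62.02 m.
Total head at PZ-7: h = z + ψ = -46.50 + 62.02 = 15.52 m.
Head difference: h(PZ-5) − h(PZ-7) = 13.27 − 15.52 = -2.25 m.
Hydraulic gradient: i = |Δh| / L = 2.25 / 2077.9 = 0.00108.
Flow is from higher to lower head: from PZ-7 toward PZ-5, i.e. toward the south-east.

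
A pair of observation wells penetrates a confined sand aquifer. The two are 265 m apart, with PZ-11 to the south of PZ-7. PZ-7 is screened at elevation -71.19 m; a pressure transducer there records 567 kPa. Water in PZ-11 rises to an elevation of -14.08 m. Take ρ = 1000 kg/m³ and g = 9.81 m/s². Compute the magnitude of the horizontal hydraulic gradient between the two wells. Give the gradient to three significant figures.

i ≈ 0.00260

Pressure head at PZ-7: ψ = P/(ρg) = 567×1000 / (1000 × 9.81) = 57.80 m.
Total head at PZ-7: h = z + ψ = -71.19 + 57.80 = -13.39 m.
Total head at PZ-11: h = -14.08 m (water level in the piezometer is the total head).
Head difference: h(PZ-7) − h(PZ-11) = -13.39 − (-14.08) = 0.69 m.
Hydraulic gradient: i = |Δh| / L = 0.69 / 265 = 0.00260.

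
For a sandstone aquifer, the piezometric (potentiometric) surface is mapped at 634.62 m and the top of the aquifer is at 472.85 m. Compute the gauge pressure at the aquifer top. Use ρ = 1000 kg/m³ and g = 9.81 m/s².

P ≈ 1590 kPa

Pressure head at the aquifer top: ψ = h − z = 634.62 − 472.85 = 161.77 m.
P = ρgψ = 1000 × 9.81 × 161.77 = 1586964 Pa ≈ 1590 kPa.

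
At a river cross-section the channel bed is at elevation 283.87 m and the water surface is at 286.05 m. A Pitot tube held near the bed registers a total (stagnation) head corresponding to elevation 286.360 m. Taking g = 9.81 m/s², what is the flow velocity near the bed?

v ≈ 2.47 m/s

Near the bed, under hydrostatic conditions, the piezometric head (z + ψ) equals the free-surface elevation, 286.05 m.
Velocity head = total − piezometric = 286.360 − 286.05 = 0.310 m.
v = √(2g·h_v) = √(2 × 9.81 × 0.310) = 2.47 m/s.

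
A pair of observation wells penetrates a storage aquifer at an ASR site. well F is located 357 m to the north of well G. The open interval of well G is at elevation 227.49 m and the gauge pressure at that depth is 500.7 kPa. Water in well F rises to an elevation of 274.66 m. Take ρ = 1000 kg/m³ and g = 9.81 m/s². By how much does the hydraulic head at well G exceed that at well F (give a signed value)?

Pressure head at well G: ψ = P/(ρg) = 500.7×1000 / (1000 × 9.81) = 51.04 m.
Total head at well G: h = z + ψ = 227.49 + 51.04 = 278.53 m.
Total head at well F: h = 274.66 m (water level in the piezometer is the total head).
Head difference: h(well G) − h(well F) = 278.53 − 274.66 = 3.87 m.

Δh ≈ 3.87 m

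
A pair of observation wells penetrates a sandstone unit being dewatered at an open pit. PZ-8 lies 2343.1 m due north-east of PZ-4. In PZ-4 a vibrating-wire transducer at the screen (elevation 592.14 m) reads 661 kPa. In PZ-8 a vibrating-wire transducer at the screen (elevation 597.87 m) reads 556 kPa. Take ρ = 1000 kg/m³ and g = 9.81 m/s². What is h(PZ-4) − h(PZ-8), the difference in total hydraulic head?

Δh ≈ 4.97 m

Pressure head at PZ-4: ψ = P/(ρg) = 661×1000 / (1000 × 9.81) = 67.38 m.
Total head at PZ-4: h = z + ψ = 592.14 + 67.38 = 659.52 m.
Pressure head at PZ-8: ψ = P/(ρg) = 556×1000 / (1000 × 9.81) = 56.68 m.
Total head at PZ-8: h = z + ψ = 597.87 + 56.68 = 654.55 m.
Head difference: h(PZ-4) − h(PZ-8) = 659.52 − 654.55 = 4.97 m.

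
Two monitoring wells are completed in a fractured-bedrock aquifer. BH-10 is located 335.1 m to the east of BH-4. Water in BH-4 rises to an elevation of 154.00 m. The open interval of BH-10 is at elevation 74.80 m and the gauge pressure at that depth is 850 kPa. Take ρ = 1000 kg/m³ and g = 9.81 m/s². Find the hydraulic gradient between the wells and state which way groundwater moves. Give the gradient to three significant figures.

i ≈ 0.0222; groundwater flows toward the west

Total head at BH-4: h = 154.00 m (water level in the piezometer is the total head).
Pressure head at BH-10: ψ = P/(ρg) = 850×1000 / (1000 × 9.81) = 86.65 m.
Total head at BH-10: h = z + ψ = 74.80 + 86.65 = 161.45 m.
Head difference: h(BH-4) − h(BH-10) = 154.00 − 161.45 = -7.45 m.
Hydraulic gradient: i = |Δh| / L = 7.45 / 335.1 = 0.0222.
Flow is from higher to lower head: from BH-10 toward BH-4, i.e. toward the west.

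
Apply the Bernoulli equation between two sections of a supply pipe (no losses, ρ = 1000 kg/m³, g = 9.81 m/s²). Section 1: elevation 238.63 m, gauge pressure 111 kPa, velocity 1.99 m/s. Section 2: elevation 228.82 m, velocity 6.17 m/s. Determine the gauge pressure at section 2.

P₂ ≈ 190 kPa

Pressure head at 1: ψ₁ = P₁/(ρg) = 111×1000 / (1000 × 9.81) = 11.31 m.
Velocity heads: v₁²/2g = 1.99²/19.62 = 0.202 m; v₂²/2g = 6.17²/19.62 = 1.940 m.
Total head H = z₁ + ψ₁ + v₁²/2g = 238.63 + 11.31 + 0.202 = 250.14 m.
ψ₂ = H − z₂ − v₂²/2g = 250.14 − 228.82 − 1.940 = 19.38 m.
P₂ = ρgψ₂ = 1000 × 9.81 × 19.38 ≈ 190 kPa.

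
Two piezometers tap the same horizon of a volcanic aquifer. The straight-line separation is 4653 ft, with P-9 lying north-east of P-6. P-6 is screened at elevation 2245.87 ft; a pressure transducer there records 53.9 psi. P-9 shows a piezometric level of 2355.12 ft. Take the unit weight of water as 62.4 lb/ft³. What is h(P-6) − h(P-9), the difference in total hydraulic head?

Δh ≈ 15.13 ft

Pressure head at P-6: ψ = 144·P/γ = 144 × 53.9 / 62.4 = 124.38 ft.
Total head at P-6: h = z + ψ = 2245.87 + 124.38 = 2370.25 ft.
Total head at P-9: h = 2355.12 ft (water level in the piezometer is the total head).
Head difference: h(P-6) − h(P-9) = 2370.25 − 2355.12 = 15.13 ft.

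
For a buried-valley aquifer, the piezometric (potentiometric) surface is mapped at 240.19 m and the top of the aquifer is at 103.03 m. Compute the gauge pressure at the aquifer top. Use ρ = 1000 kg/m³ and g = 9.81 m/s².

Pressure head at the aquifer top: ψ = h − z = 240.19 − 103.03 = 137.16 m.
P = ρgψ = 1000 × 9.81 × 137.16 = 1345540 Pa ≈ 1350 kPa.

P ≈ 1350 kPa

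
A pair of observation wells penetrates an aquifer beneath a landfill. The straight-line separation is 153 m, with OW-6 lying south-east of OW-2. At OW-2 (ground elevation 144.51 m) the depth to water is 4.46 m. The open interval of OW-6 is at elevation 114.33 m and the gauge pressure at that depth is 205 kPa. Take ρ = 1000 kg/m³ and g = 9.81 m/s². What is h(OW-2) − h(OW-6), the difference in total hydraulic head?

Total head at OW-2: h = 144.51 − 4.46 = 140.05 m.
Pressure head at OW-6: ψ = P/(ρg) = 205×1000 / (1000 × 9.81) = 20.90 m.
Total head at OW-6: h = z + ψ = 114.33 + 20.90 = 135.23 m.
Head difference: h(OW-2) − h(OW-6) = 140.05 − 135.23 = 4.82 m.

Δh ≈ 4.82 m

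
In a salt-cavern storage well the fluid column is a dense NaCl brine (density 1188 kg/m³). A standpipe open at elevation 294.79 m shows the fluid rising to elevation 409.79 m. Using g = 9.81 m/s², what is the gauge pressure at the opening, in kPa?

Pressure head ψ = h − z = 409.79 − 294.79 = 115.00 m.
P = ρgψ = 1188 × 9.81 × 115.00 = 1340242 Pa ≈ 1340 kPa.

P ≈ 1340 kPa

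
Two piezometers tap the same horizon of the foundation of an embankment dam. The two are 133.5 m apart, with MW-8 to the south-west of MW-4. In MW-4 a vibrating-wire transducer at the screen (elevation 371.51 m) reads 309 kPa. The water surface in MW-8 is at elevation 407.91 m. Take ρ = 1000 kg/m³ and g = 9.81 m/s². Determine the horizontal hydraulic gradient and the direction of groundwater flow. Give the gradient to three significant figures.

i ≈ 0.0367; groundwater flows toward the north-east

Pressure head at MW-4: ψ = P/(ρg) = 309×1000 / (1000 × 9.81) = 31.50 m.
Total head at MW-4: h = z + ψ = 371.51 + 31.50 = 403.01 m.
Total head at MW-8: h = 407.91 m (water level in the piezometer is the total head).
Head difference: h(MW-4) − h(MW-8) = 403.01 − 407.91 = -4.90 m.
Hydraulic gradient: i = |Δh| / L = 4.90 / 133.5 = 0.0367.
Flow is from higher to lower head: from MW-8 toward MW-4, i.e. toward the north-east.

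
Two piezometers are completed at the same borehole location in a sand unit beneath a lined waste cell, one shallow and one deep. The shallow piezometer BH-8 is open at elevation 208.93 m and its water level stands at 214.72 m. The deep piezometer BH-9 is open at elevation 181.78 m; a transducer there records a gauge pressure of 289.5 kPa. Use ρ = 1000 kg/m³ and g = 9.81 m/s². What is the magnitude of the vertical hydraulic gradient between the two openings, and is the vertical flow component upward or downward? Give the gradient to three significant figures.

Total head at BH-8: h = 214.72 m (water level in the standpipe).
Pressure head at BH-9: ψ = P/(ρg) = 289.5×1000 / (1000 × 9.81) = 29.51 m.
Total head at BH-9: h = z + ψ = 181.78 + 29.51 = 211.29 m.
Δh = h(BH-8) − h(BH-9) = 214.72 − 211.29 = 3.43 m.
Vertical separation Δz = 208.93 − 181.78 = 27.15 m.
|i_v| = |Δh| / Δz = 3.43 / 27.15 = 0.126.
Head is higher in the shallow piezometer, so vertical flow is downward (recharge condition).

|i_v| ≈ 0.126; vertical flow is downward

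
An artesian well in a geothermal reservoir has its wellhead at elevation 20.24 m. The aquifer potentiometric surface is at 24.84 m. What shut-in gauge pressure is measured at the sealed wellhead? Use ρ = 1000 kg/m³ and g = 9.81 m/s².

P ≈ 45.1 kPa

Head above the cap: Δh = 24.84 − 20.24 = 4.60 m.
P = ρgΔh = 1000 × 9.81 × 4.60 = 45126 Pa ≈ 45.1 kPa.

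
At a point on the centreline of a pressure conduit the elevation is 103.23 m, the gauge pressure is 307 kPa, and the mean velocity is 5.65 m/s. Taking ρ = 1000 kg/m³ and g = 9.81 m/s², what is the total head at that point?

h ≈ 136.15 m

Pressure head ψ = P/(ρg) = 307×1000 / (1000 × 9.81) = 31.29 m.
Velocity head = v²/(2g) = 5.65² / (2 × 9.81) = 1.627 m.
h = z + ψ + v²/(2g) = 103.23 + 31.29 + 1.627 = 136.15 m.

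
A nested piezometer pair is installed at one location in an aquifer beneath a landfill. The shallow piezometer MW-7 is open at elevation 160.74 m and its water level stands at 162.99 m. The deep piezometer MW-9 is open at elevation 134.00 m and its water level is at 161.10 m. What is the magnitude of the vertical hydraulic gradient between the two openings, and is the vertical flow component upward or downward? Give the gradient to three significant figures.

Total head at MW-7: h = 162.99 m (water level in the standpipe).
Total head at MW-9: h = 161.10 m.
Δh = h(MW-7) − h(MW-9) = 162.99 − 161.10 = 1.89 m.
Vertical separation Δz = 160.74 − 134.00 = 26.74 m.
|i_v| = |Δh| / Δz = 1.89 / 26.74 = 0.0707.
Head is higher in the shallow piezometer, so vertical flow is downward (recharge condition).

|i_v| ≈ 0.0707; vertical flow is downward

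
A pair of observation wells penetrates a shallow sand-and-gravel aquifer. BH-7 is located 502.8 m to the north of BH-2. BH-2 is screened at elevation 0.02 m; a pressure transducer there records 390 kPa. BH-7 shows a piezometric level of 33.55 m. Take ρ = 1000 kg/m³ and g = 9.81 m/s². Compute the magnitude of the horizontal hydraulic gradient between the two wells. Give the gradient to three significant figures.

Pressure head at BH-2: ψ = P/(ρg) = 390×1000 / (1000 × 9.81) = 39.76 m.
Total head at BH-2: h = z + ψ = 0.02 + 39.76 = 39.78 m.
Total head at BH-7: h = 33.55 m (water level in the piezometer is the total head).
Head difference: h(BH-2) − h(BH-7) = 39.78 − 33.55 = 6.23 m.
Hydraulic gradient: i = |Δh| / L = 6.23 / 502.8 = 0.0124.

i ≈ 0.0124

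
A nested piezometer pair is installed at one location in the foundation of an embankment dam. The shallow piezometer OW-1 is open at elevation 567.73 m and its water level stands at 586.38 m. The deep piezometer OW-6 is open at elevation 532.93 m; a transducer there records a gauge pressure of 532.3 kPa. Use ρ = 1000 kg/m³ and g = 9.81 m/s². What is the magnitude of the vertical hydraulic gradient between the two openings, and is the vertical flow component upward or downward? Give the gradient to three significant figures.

Total head at OW-1: h = 586.38 m (water level in the standpipe).
Pressure head at OW-6: ψ = P/(ρg) = 532.3×1000 / (1000 × 9.81) = 54.26 m.
Total head at OW-6: h = z + ψ = 532.93 + 54.26 = 587.19 m.
Δh = h(OW-1) − h(OW-6) = 586.38 − 587.19 = -0.81 m.
Vertical separation Δz = 567.73 − 532.93 = 34.80 m.
|i_v| = |Δh| / Δz = 0.81 / 34.80 = 0.0233.
Head is higher in the deep piezometer, so vertical flow is upward (discharge condition).

|i_v| ≈ 0.0233; vertical flow is upward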